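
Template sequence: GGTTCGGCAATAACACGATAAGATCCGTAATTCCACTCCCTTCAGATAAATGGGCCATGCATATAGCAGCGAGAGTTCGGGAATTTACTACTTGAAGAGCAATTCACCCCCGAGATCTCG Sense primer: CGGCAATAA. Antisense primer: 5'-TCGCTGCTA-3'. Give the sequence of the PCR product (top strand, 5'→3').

Scanning the template, CGGCAATAA occurs at positions 5–13; this primer anneals to the bottom strand there with its 3' end pointing downstream.
Reverse complement of the reverse primer: TAGCAGCGA. This occurs on the top strand at positions 64–72.
The product is the template from position 5 through 72 (68 bp).

5'-CGGCAATAACACGATAAGATCCGTAATTCCACTCCCTTCAGATAAATGGGCCATGCATATAGCAGCGA-3'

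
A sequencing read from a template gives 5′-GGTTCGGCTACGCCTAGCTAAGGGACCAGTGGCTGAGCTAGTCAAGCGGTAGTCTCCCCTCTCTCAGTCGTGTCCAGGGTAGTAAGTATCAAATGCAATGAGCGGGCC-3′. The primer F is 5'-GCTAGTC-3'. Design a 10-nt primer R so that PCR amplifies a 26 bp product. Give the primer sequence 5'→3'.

The forward primer binds at positions 37–43, so a 26 bp product ends at position 37 + 26 − 1 = 62.
The reverse primer anneals to the top strand over positions 53–62, i.e. to TCTCCCCTCT.
Its sequence written 5'→3' is the reverse complement: AGAGGGGAGA.

5'-AGAGGGGAGA-3'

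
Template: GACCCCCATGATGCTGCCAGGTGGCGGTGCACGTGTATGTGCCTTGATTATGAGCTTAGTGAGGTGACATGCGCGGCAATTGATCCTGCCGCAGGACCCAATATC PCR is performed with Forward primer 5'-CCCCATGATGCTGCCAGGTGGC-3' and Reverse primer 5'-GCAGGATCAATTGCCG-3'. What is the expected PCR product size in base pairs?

86 bp

The forward primer matches the template at positions 4–25.
The reverse primer's reverse complement is CGGCAATTGATCCTGC, which matches the template at positions 74–89.
Product length = (reverse-primer end) − (forward-primer start) + 1 = 89 − 4 + 1 = 86 bp.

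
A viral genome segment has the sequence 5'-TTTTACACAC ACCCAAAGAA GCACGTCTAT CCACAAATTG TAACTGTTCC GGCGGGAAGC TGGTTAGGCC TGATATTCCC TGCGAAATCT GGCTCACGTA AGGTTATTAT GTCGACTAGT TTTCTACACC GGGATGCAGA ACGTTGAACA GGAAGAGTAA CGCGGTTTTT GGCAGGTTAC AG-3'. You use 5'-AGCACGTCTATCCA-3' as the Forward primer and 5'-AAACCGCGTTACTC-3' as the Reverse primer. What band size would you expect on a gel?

The forward primer matches the template at positions 20–33.
Taking the reverse complement of AAACCGCGTTACTC gives GAGTAACGCGGTTT, found at positions 155–168 on the template; the primer anneals here to the top strand with its 3' end pointing upstream.
Product length = (reverse-primer end) − (forward-primer start) + 1 = 168 − 20 + 1 = 149 bp.

149 bp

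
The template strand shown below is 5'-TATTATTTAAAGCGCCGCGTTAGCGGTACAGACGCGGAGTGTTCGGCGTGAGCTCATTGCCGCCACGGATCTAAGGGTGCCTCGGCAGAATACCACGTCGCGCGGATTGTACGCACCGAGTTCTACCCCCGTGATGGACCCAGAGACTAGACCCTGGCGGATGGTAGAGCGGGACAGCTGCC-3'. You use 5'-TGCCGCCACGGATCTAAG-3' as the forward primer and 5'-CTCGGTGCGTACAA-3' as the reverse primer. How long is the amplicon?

63 bp

The forward primer matches the template at positions 58–75.
The reverse primer's reverse complement is TTGTACGCACCGAG, which matches the template at positions 107–120.
Product length = (reverse-primer end) − (forward-primer start) + 1 = 120 − 58 + 1 = 63 bp.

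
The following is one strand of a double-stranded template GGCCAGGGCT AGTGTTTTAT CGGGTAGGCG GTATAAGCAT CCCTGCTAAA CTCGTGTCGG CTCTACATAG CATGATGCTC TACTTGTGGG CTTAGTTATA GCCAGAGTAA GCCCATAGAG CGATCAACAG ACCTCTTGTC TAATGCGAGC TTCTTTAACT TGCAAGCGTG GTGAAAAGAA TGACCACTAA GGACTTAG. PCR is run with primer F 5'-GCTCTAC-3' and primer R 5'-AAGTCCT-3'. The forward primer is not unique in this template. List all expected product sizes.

137 bp, 120 bp

The forward primer GCTCTAC matches the top strand at positions 60–66, 77–83.
The reverse primer's reverse complement is AGGACTT, matching at positions 190–196.
Each forward site pairs with the reverse site to give a product ending at position 196: sizes 137, 120 bp.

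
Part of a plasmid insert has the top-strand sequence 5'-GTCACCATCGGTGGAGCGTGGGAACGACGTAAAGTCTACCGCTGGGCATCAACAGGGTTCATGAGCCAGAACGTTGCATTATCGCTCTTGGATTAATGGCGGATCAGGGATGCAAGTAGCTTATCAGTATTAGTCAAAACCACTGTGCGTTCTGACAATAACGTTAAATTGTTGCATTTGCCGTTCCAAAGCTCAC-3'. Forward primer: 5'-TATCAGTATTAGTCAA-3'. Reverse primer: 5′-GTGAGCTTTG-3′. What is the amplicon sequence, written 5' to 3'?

The forward primer matches the template at positions 122–137.
Taking the reverse complement of GTGAGCTTTG gives CAAAGCTCAC, found at positions 187–196 on the template; the primer anneals here to the top strand with its 3' end pointing upstream.
The product is the template from position 122 through 196 (75 bp).

5'-TATCAGTATTAGTCAAAACCACTGTGCGTTCTGACAATAACGTTAAATTGTTGCATTTGCCGTTCCAAAGCTCAC-3'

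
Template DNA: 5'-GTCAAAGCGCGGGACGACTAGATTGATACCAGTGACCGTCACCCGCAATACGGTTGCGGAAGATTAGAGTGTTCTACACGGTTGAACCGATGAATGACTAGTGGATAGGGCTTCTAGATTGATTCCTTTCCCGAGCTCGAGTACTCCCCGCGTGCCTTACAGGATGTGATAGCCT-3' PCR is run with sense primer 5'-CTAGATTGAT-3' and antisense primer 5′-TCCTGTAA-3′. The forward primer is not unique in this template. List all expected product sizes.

147 bp, 51 bp

The forward primer CTAGATTGAT matches the top strand at positions 18–27, 114–123.
The reverse primer's reverse complement is TTACAGGA, matching at positions 157–164.
Each forward site pairs with the reverse site to give a product ending at position 164: sizes 147, 51 bp.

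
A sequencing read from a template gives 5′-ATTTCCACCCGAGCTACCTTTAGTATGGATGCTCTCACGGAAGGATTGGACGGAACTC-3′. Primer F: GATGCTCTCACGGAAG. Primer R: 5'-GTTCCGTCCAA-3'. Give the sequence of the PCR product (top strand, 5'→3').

5'-GATGCTCTCACGGAAGGATTGGACGGAAC-3'

Scanning the template, GATGCTCTCACGGAAG occurs at positions 28–43; this primer anneals to the bottom strand there with its 3' end pointing downstream.
Taking the reverse complement of GTTCCGTCCAA gives TTGGACGGAAC, found at positions 46–56 on the template; the primer anneals here to the top strand with its 3' end pointing upstream.
The product is the template from position 28 through 56 (29 bp).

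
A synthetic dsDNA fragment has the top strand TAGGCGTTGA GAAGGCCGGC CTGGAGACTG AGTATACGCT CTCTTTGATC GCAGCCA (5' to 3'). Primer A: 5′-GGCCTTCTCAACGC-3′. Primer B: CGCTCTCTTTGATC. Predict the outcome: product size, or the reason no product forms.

Primer A (GGCCTTCTCAACGC) has reverse complement GCGTTGAGAAGGCC, which matches the top strand at positions 4–17; primer A anneals to the top strand there with its 3' end pointing upstream toward position 4.
Primer B (CGCTCTCTTTGATC) matches the top strand directly at positions 37–50; it anneals to the bottom strand with its 3' end pointing downstream toward position 50.
The 3' ends diverge (primer A extends toward position 1, primer B toward position 57), so the primers never converge on a shared product.

No product — the primers' 3' ends point away from each other.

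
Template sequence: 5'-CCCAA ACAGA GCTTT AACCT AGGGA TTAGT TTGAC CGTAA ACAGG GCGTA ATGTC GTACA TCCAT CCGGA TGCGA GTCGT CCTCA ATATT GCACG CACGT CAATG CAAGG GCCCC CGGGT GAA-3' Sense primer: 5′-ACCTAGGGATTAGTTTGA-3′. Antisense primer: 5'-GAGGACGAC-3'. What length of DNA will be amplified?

68 bp

Forward primer ACCTAGGGATTAGTTTGA is found on the top strand at positions 17–34.
Reverse complement of the reverse primer: GTCGTCCTC. This occurs on the top strand at positions 76–84.
Amplicon spans positions 17–84: 68 bp.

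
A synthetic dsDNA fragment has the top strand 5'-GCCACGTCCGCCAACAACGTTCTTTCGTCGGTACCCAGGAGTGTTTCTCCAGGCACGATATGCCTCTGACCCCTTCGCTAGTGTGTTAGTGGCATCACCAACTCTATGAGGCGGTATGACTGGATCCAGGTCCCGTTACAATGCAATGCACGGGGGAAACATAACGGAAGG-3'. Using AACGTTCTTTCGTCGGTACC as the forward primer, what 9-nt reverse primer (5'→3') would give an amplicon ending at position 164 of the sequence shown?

5'-TTATGTTTC-3'

The forward primer binds at positions 16–35; the product's 3' end on the top strand is position 164.
The reverse primer anneals to the top strand over positions 156–164, i.e. to GAAACATAA.
Its sequence written 5'→3' is the reverse complement: TTATGTTTC.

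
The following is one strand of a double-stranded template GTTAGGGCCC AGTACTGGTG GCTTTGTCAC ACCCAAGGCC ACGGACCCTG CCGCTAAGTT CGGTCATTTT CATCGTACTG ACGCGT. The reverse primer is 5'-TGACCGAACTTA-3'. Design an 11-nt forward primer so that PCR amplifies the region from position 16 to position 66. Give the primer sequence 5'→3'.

5'-TGGTGGCTTTG-3'

The reverse primer's reverse complement TAAGTTCGGTCA matches the template at positions 55–66; the product starts at position 16.
The forward primer is identical to the top strand over positions 16–26: TGGTGGCTTTG.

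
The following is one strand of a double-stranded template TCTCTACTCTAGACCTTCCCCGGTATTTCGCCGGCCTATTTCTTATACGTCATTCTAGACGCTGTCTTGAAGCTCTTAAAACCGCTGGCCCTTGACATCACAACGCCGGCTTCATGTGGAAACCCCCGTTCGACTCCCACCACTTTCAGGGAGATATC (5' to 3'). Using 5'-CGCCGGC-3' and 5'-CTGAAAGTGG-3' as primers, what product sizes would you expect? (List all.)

121 bp, 46 bp

The forward primer CGCCGGC matches the top strand at positions 29–35, 104–110.
The reverse primer's reverse complement is CCACTTTCAG, matching at positions 140–149.
Each forward site pairs with the reverse site to give a product ending at position 149: sizes 121, 46 bp.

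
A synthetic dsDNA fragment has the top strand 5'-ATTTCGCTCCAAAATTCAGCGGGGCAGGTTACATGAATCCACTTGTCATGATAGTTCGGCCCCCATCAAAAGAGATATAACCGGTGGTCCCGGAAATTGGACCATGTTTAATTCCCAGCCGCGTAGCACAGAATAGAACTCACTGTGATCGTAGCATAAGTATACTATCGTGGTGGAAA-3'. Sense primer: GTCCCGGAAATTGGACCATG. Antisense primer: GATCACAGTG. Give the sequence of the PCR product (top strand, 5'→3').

5'-GTCCCGGAAATTGGACCATGTTTAATTCCCAGCCGCGTAGCACAGAATAGAACTCACTGTGATC-3'

The forward primer matches the template at positions 87–106.
Reverse complement of the reverse primer: CACTGTGATC. This occurs on the top strand at positions 141–150.
The product is the template from position 87 through 150 (64 bp).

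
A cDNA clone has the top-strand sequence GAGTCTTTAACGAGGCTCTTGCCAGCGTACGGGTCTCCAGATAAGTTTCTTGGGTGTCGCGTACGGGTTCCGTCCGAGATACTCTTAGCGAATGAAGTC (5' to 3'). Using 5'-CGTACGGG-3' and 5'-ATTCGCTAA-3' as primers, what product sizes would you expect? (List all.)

68 bp, 34 bp

The forward primer CGTACGGG matches the top strand at positions 26–33, 60–67.
The reverse primer's reverse complement is TTAGCGAAT, matching at positions 85–93.
Each forward site pairs with the reverse site to give a product ending at position 93: sizes 68, 34 bp.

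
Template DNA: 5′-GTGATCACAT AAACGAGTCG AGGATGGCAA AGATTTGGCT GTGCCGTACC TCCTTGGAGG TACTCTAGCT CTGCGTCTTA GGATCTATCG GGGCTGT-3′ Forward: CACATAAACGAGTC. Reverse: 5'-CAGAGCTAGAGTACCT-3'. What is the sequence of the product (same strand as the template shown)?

5'-CACATAAACGAGTCGAGGATGGCAAAGATTTGGCTGTGCCGTACCTCCTTGGAGGTACTCTAGCTCTG-3'

The forward primer matches the template at positions 6–19.
The reverse primer's reverse complement is AGGTACTCTAGCTCTG, which matches the template at positions 58–73.
The product is the template from position 6 through 73 (68 bp).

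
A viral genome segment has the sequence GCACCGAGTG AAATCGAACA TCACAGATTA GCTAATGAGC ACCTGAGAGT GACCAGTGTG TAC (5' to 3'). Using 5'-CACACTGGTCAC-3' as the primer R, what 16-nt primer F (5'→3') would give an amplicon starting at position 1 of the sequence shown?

5'-GCACCGAGTGAAATCG-3'

The reverse primer's reverse complement GTGACCAGTGTG matches the template at positions 49–60; the product starts at position 1.
The forward primer is identical to the top strand over positions 1–16: GCACCGAGTGAAATCG.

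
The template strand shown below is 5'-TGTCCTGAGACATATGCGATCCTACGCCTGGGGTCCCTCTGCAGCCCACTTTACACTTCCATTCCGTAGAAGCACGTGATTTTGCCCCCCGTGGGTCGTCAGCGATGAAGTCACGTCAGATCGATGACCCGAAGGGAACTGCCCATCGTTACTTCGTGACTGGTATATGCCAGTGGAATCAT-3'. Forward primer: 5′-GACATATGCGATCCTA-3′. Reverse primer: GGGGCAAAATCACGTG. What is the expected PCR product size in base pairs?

80 bp

Forward primer GACATATGCGATCCTA is found on the top strand at positions 9–24.
The reverse primer's reverse complement is CACGTGATTTTGCCCC, which matches the template at positions 73–88.
Amplicon spans positions 9–88: 80 bp.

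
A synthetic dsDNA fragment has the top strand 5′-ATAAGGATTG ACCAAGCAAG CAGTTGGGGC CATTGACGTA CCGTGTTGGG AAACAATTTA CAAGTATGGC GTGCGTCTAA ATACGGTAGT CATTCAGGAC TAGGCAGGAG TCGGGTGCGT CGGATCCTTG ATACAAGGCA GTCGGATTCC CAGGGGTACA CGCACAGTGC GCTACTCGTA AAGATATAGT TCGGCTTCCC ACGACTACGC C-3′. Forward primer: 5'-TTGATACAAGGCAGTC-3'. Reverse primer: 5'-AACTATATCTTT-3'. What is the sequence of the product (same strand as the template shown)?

Scanning the template, TTGATACAAGGCAGTC occurs at positions 128–143; this primer anneals to the bottom strand there with its 3' end pointing downstream.
Taking the reverse complement of AACTATATCTTT gives AAAGATATAGTT, found at positions 180–191 on the template; the primer anneals here to the top strand with its 3' end pointing upstream.
The product is the template from position 128 through 191 (64 bp).

5'-TTGATACAAGGCAGTCGGATTCCCAGGGGTACACGCACAGTGCGCTACTCGTAAAGATATAGTT-3'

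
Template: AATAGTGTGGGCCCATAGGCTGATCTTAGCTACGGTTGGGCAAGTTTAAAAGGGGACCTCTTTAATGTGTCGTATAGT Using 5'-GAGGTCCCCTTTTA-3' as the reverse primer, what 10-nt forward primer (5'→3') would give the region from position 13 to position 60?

The reverse primer's reverse complement TAAAAGGGGACCTC matches the template at positions 47–60; the product starts at position 13.
The forward primer is identical to the top strand over positions 13–22: CCATAGGCTG.

5'-CCATAGGCTG-3'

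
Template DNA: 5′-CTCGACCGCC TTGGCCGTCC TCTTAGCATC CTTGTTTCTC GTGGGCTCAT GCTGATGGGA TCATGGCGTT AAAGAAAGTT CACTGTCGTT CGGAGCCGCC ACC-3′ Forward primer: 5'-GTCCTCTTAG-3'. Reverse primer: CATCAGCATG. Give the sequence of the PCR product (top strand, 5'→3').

5'-GTCCTCTTAGCATCCTTGTTTCTCGTGGGCTCATGCTGATG-3'

Forward primer GTCCTCTTAG is found on the top strand at positions 17–26.
The reverse primer's reverse complement is CATGCTGATG, which matches the template at positions 48–57.
The product is the template from position 17 through 57 (41 bp).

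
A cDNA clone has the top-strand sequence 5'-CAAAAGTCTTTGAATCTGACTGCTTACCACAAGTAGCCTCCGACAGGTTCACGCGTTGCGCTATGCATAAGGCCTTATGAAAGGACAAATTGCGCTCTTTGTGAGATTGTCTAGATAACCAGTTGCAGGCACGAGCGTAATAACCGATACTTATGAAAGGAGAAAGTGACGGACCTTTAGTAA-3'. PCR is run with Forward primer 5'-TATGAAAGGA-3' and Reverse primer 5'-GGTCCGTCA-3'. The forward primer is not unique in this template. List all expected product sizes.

The forward primer TATGAAAGGA matches the top strand at positions 76–85, 152–161.
The reverse primer's reverse complement is TGACGGACC, matching at positions 167–175.
Each forward site pairs with the reverse site to give a product ending at position 175: sizes 100, 24 bp.

100 bp, 24 bp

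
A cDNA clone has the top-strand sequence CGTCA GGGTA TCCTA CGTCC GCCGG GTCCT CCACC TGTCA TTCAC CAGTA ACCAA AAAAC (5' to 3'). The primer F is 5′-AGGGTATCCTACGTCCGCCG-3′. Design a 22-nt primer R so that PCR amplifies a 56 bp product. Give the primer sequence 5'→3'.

The forward primer binds at positions 5–24, so a 56 bp product ends at position 5 + 56 − 1 = 60.
The reverse primer anneals to the top strand over positions 39–60, i.e. to CATTCACCAGTAACCAAAAAAC.
Its sequence written 5'→3' is the reverse complement: GTTTTTTGGTTACTGGTGAATG.

5'-GTTTTTTGGTTACTGGTGAATG-3'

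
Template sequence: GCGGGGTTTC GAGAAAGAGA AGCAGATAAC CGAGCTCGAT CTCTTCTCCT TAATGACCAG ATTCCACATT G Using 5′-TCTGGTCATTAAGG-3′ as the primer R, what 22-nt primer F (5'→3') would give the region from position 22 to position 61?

The reverse primer's reverse complement CCTTAATGACCAGA matches the template at positions 48–61; the product starts at position 22.
The forward primer is identical to the top strand over positions 22–43: GCAGATAACCGAGCTCGATCTC.

5'-GCAGATAACCGAGCTCGATCTC-3'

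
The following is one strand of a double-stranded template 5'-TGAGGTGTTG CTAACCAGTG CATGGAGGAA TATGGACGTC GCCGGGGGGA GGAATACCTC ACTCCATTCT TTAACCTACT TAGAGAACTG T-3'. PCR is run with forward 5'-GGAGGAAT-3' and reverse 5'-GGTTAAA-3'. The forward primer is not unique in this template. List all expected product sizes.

53 bp, 29 bp

The forward primer GGAGGAAT matches the top strand at positions 24–31, 48–55.
The reverse primer's reverse complement is TTTAACC, matching at positions 70–76.
Each forward site pairs with the reverse site to give a product ending at position 76: sizes 53, 29 bp.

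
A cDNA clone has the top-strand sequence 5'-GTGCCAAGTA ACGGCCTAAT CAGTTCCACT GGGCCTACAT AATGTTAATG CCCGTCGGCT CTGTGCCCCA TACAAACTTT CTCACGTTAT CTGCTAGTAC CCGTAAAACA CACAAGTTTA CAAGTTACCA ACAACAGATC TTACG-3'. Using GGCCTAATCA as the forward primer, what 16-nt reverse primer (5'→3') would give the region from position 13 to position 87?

The product's 3' end on the top strand is position 87.
The reverse primer anneals to the top strand over positions 72–87, i.e. to ACAAACTTTCTCACGT.
Its sequence written 5'→3' is the reverse complement: ACGTGAGAAAGTTTGT.

5'-ACGTGAGAAAGTTTGT-3'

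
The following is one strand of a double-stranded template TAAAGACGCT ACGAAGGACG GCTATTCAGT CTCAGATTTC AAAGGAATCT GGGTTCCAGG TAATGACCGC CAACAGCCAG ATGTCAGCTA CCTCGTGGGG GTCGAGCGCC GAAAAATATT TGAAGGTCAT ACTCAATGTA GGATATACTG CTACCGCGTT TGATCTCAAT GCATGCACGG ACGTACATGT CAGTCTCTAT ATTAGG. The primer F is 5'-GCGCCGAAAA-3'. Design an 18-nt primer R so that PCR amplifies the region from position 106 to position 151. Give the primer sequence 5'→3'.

The product's 3' end on the top strand is position 151.
The reverse primer anneals to the top strand over positions 134–151, i.e. to CAATGTAGGATATACTGC.
Its sequence written 5'→3' is the reverse complement: GCAGTATATCCTACATTG.

5'-GCAGTATATCCTACATTG-3'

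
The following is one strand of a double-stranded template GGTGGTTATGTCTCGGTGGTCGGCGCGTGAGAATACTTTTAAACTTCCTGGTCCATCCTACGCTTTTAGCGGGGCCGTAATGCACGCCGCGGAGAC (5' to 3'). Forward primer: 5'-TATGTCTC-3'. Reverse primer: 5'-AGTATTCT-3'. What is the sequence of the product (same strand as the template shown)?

5'-TATGTCTCGGTGGTCGGCGCGTGAGAATACT-3'

Scanning the template, TATGTCTC occurs at positions 7–14; this primer anneals to the bottom strand there with its 3' end pointing downstream.
Taking the reverse complement of AGTATTCT gives AGAATACT, found at positions 30–37 on the template; the primer anneals here to the top strand with its 3' end pointing upstream.
The product is the template from position 7 through 37 (31 bp).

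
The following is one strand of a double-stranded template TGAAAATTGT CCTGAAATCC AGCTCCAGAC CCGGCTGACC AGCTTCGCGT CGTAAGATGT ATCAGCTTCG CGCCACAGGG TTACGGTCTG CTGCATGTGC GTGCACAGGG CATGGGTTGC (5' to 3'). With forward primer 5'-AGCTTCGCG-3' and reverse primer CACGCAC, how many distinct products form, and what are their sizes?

The forward primer AGCTTCGCG matches the top strand at positions 41–49, 64–72.
The reverse primer's reverse complement is GTGCGTG, matching at positions 97–103.
Each forward site pairs with the reverse site to give a product ending at position 103: sizes 63, 40 bp.

Two products: 63 bp, 40 bp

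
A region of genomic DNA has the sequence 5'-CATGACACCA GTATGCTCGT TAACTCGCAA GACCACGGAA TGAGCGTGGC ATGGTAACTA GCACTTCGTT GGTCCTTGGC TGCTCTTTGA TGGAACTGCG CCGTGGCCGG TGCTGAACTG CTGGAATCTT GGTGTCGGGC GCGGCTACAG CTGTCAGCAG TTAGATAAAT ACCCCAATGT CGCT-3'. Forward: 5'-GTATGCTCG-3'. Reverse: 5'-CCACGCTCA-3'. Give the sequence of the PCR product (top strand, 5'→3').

5'-GTATGCTCGTTAACTCGCAAGACCACGGAATGAGCGTGG-3'

Scanning the template, GTATGCTCG occurs at positions 11–19; this primer anneals to the bottom strand there with its 3' end pointing downstream.
Taking the reverse complement of CCACGCTCA gives TGAGCGTGG, found at positions 41–49 on the template; the primer anneals here to the top strand with its 3' end pointing upstream.
The product is the template from position 11 through 49 (39 bp).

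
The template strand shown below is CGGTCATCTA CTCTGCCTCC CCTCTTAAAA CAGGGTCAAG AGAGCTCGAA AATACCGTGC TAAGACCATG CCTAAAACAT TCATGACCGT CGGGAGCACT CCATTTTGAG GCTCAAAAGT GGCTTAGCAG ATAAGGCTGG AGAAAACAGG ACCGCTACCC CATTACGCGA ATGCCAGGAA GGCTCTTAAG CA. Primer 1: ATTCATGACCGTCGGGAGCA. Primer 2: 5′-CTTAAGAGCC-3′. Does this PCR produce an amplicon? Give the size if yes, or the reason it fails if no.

Primer 1 (ATTCATGACCGTCGGGAGCA) matches the top strand at positions 79–98; it acts as a forward primer.
Primer 2's reverse complement is GGCTCTTAAG, matching the top strand at positions 181–190; it acts as a reverse primer.
The 3' ends face each other across positions 79–190, giving a 112 bp product.

Yes — a 112 bp product.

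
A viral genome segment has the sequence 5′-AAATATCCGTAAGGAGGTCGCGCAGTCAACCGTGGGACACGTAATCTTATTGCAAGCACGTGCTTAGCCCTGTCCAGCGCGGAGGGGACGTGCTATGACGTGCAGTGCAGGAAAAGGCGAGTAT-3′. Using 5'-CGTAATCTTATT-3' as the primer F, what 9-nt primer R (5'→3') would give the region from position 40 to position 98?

The product's 3' end on the top strand is position 98.
The reverse primer anneals to the top strand over positions 90–98, i.e. to GTGCTATGA.
Its sequence written 5'→3' is the reverse complement: TCATAGCAC.

5'-TCATAGCAC-3'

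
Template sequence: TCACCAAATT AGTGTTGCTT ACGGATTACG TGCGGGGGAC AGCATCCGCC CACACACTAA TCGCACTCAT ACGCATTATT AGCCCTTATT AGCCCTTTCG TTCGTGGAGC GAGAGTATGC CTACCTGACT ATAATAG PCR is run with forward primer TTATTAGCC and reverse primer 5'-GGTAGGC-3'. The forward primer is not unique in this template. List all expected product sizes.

The forward primer TTATTAGCC matches the top strand at positions 76–84, 86–94.
The reverse primer's reverse complement is GCCTACC, matching at positions 119–125.
Each forward site pairs with the reverse site to give a product ending at position 125: sizes 50, 40 bp.

50 bp, 40 bp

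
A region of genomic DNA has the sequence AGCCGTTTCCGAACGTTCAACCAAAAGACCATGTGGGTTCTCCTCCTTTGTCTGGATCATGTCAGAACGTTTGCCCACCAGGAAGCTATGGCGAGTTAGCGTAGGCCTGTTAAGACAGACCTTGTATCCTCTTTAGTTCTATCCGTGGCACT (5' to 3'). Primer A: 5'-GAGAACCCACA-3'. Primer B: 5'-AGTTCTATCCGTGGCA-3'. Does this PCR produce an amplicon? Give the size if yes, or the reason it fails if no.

Primer A (GAGAACCCACA) has reverse complement TGTGGGTTCTC, which matches the top strand at positions 32–42; primer A anneals to the top strand there with its 3' end pointing upstream toward position 32.
Primer B (AGTTCTATCCGTGGCA) matches the top strand directly at positions 135–150; it anneals to the bottom strand with its 3' end pointing downstream toward position 150.
The 3' ends diverge (primer A extends toward position 1, primer B toward position 152), so the primers never converge on a shared product.

No product — the primers' 3' ends point away from each other.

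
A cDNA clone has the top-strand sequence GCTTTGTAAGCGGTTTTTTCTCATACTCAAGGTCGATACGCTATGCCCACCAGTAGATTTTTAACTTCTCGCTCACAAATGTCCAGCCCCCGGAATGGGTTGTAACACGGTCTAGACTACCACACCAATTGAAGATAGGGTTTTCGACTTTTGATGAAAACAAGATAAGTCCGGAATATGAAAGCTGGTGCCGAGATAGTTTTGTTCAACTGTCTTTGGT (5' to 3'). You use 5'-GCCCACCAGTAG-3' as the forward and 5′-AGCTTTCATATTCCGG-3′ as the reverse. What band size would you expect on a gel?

The forward primer matches the template at positions 45–56.
Reverse complement of the reverse primer: CCGGAATATGAAAGCT. This occurs on the top strand at positions 171–186.
Product length = (reverse-primer end) − (forward-primer start) + 1 = 186 − 45 + 1 = 142 bp.

142 bp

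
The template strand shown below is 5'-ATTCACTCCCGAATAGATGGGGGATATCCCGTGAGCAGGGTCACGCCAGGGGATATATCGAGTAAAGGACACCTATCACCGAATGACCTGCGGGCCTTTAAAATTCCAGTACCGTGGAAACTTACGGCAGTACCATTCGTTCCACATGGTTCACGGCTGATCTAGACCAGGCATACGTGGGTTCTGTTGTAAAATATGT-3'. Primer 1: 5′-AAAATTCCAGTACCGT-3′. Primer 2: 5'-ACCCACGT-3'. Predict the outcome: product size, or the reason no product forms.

Primer 1 (AAAATTCCAGTACCGT) matches the top strand at positions 100–115; it acts as a forward primer.
Primer 2's reverse complement is ACGTGGGT, matching the top strand at positions 175–182; it acts as a reverse primer.
The 3' ends face each other across positions 100–182, giving an 83 bp product.

Yes — an 83 bp product.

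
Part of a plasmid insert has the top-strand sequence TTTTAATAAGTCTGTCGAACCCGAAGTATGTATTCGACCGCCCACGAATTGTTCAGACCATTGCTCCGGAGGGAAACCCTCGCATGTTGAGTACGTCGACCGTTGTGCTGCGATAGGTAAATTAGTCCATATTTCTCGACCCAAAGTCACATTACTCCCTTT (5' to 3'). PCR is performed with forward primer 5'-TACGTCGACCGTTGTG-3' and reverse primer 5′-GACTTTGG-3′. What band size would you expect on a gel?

The forward primer matches the template at positions 92–107.
Taking the reverse complement of GACTTTGG gives CCAAAGTC, found at positions 141–148 on the template; the primer anneals here to the top strand with its 3' end pointing upstream.
Amplicon spans positions 92–148: 57 bp.

57 bp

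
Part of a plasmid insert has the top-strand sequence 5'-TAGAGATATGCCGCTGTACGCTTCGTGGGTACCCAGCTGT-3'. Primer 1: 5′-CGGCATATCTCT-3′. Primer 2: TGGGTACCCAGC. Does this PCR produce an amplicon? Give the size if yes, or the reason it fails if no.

No product — the primers' 3' ends point away from each other.

Primer 1 (CGGCATATCTCT) has reverse complement AGAGATATGCCG, which matches the top strand at positions 2–13; primer 1 anneals to the top strand there with its 3' end pointing upstream toward position 2.
Primer 2 (TGGGTACCCAGC) matches the top strand directly at positions 26–37; it anneals to the bottom strand with its 3' end pointing downstream toward position 37.
The 3' ends diverge (primer 1 extends toward position 1, primer 2 toward position 40), so the primers never converge on a shared product.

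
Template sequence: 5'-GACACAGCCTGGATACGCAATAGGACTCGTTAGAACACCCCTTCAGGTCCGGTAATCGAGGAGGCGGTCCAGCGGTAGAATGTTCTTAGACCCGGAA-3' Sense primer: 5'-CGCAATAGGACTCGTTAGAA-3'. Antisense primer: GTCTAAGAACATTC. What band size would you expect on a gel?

76 bp

The forward primer matches the template at positions 16–35.
The reverse primer's reverse complement is GAATGTTCTTAGAC, which matches the template at positions 78–91.
The product runs from position 16 to position 91, so its length is 91 − 16 + 1 = 76 bp.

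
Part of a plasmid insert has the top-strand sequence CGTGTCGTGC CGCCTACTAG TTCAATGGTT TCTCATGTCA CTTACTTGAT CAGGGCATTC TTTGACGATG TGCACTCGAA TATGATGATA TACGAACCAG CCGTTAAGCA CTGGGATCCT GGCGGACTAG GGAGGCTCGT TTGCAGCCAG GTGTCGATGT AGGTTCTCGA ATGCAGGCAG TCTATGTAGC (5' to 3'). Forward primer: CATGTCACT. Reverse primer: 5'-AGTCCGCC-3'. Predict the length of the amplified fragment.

95 bp

The forward primer matches the template at positions 34–42.
The reverse primer's reverse complement is GGCGGACT, which matches the template at positions 121–128.
Amplicon spans positions 34–128: 95 bp.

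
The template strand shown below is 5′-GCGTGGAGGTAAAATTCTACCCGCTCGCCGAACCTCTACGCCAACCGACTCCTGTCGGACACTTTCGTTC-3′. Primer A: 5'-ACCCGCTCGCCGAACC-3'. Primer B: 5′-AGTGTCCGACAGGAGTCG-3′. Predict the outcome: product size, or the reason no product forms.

Primer A (ACCCGCTCGCCGAACC) matches the top strand at positions 19–34; it acts as a forward primer.
Primer B's reverse complement is CGACTCCTGTCGGACACT, matching the top strand at positions 46–63; it acts as a reverse primer.
The 3' ends face each other across positions 19–63, giving a 45 bp product.

Yes — a 45 bp product.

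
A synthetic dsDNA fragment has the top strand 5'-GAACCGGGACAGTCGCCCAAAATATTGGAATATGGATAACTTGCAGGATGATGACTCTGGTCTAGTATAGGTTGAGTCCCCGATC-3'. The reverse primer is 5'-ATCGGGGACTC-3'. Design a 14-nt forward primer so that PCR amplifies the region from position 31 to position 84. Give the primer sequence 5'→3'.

5'-TATGGATAACTTGC-3'

The reverse primer's reverse complement GAGTCCCCGAT matches the template at positions 74–84; the product starts at position 31.
The forward primer is identical to the top strand over positions 31–44: TATGGATAACTTGC.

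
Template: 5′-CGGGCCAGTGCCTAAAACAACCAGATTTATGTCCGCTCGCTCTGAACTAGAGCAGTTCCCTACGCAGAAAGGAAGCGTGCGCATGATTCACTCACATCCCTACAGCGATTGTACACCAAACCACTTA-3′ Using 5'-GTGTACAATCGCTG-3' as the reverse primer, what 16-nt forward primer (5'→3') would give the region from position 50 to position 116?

5'-GAGCAGTTCCCTACGC-3'

The reverse primer's reverse complement CAGCGATTGTACAC matches the template at positions 103–116; the product starts at position 50.
The forward primer is identical to the top strand over positions 50–65: GAGCAGTTCCCTACGC.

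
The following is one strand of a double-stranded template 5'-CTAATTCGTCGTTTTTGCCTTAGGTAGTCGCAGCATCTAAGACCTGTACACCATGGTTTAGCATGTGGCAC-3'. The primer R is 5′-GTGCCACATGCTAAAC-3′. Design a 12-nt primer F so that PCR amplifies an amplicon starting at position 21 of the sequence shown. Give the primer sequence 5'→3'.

The reverse primer's reverse complement GTTTAGCATGTGGCAC matches the template at positions 56–71; the product starts at position 21.
The forward primer is identical to the top strand over positions 21–32: TAGGTAGTCGCA.

5'-TAGGTAGTCGCA-3'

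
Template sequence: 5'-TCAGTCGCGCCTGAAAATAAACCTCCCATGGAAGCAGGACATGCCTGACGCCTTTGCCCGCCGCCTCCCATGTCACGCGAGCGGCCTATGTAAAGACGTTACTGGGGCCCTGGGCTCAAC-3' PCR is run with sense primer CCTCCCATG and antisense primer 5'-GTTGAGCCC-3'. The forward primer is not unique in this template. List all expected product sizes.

The forward primer CCTCCCATG matches the top strand at positions 22–30, 64–72.
The reverse primer's reverse complement is GGGCTCAAC, matching at positions 112–120.
Each forward site pairs with the reverse site to give a product ending at position 120: sizes 99, 57 bp.

99 bp, 57 bp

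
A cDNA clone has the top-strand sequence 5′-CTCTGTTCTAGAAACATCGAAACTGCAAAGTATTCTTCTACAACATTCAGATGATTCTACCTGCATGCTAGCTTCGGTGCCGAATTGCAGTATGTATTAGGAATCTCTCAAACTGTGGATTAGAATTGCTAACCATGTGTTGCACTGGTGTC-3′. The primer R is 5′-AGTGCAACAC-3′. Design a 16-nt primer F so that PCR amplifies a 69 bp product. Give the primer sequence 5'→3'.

The reverse primer's reverse complement GTGTTGCACT matches the template at positions 137–146, so the product ends at position 146.
A 69 bp product then starts at position 146 − 69 + 1 = 78.
The forward primer is identical to the top strand there: TGCCGAATTGCAGTAT.

5'-TGCCGAATTGCAGTAT-3'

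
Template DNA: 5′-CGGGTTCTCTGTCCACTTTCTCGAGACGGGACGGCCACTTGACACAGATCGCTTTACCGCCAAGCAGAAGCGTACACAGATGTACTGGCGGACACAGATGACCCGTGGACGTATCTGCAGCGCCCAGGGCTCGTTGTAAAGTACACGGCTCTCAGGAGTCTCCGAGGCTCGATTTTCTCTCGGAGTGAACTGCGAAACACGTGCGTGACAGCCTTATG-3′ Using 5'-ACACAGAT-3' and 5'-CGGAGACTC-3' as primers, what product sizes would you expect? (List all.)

123 bp, 91 bp, 73 bp

The forward primer ACACAGAT matches the top strand at positions 42–49, 74–81, 92–99.
The reverse primer's reverse complement is GAGTCTCCG, matching at positions 156–164.
Each forward site pairs with the reverse site to give a product ending at position 164: sizes 123, 91, 73 bp.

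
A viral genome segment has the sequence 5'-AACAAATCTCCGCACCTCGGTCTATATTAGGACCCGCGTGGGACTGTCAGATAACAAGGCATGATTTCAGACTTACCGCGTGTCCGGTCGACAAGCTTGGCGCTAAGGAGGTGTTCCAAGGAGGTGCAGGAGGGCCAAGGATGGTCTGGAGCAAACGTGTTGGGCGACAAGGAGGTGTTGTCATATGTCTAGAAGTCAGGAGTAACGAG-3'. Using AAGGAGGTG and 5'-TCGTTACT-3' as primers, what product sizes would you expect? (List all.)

The forward primer AAGGAGGTG matches the top strand at positions 105–113, 118–126, 169–177.
The reverse primer's reverse complement is AGTAACGA, matching at positions 201–208.
Each forward site pairs with the reverse site to give a product ending at position 208: sizes 104, 91, 40 bp.

104 bp, 91 bp, 40 bp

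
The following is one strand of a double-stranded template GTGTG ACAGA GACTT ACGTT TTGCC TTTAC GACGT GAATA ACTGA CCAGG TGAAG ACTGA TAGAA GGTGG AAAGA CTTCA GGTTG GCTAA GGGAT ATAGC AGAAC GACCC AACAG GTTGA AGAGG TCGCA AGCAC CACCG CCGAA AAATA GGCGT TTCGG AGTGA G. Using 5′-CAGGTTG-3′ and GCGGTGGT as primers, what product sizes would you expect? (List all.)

63 bp, 29 bp

The forward primer CAGGTTG matches the top strand at positions 79–85, 113–119.
The reverse primer's reverse complement is ACCACCGC, matching at positions 134–141.
Each forward site pairs with the reverse site to give a product ending at position 141: sizes 63, 29 bp.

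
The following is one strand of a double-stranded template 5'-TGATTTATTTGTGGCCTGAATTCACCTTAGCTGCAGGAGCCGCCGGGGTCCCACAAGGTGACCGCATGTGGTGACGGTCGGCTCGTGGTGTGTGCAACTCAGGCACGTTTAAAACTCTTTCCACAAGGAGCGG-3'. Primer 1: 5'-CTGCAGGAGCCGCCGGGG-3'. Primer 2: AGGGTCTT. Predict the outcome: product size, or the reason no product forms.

Primer 2 (AGGGTCTT) does not match the top strand, and its reverse complement AAGACCCT does not match either.
With no annealing site for primer 2, no amplification occurs.

No product — primer 2 has no binding site in the template.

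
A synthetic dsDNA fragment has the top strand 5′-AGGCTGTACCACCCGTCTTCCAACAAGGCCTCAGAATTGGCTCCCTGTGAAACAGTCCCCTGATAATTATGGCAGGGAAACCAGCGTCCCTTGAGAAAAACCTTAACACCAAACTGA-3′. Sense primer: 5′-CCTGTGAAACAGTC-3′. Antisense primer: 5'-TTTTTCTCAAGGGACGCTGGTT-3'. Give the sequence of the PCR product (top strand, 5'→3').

The forward primer matches the template at positions 44–57.
The reverse primer's reverse complement is AACCAGCGTCCCTTGAGAAAAA, which matches the template at positions 79–100.
The product is the template from position 44 through 100 (57 bp).

5'-CCTGTGAAACAGTCCCCTGATAATTATGGCAGGGAAACCAGCGTCCCTTGAGAAAAA-3'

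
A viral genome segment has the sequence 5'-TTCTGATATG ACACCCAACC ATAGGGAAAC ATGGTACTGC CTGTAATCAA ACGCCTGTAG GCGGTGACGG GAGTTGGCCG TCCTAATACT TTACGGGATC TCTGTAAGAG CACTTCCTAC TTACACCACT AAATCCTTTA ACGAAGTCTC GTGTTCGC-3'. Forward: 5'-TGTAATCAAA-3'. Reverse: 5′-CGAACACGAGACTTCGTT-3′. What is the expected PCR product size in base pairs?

116 bp

Scanning the template, TGTAATCAAA occurs at positions 42–51; this primer anneals to the bottom strand there with its 3' end pointing downstream.
Reverse complement of the reverse primer: AACGAAGTCTCGTGTTCG. This occurs on the top strand at positions 140–157.
The product runs from position 42 to position 157, so its length is 157 − 42 + 1 = 116 bp.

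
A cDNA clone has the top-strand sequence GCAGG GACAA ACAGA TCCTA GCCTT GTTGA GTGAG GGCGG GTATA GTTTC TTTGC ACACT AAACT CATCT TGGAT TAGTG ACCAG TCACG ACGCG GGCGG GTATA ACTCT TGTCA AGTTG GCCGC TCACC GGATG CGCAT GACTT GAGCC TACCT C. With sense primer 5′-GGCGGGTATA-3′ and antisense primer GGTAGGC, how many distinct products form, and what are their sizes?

Two products: 119 bp, 59 bp

The forward primer GGCGGGTATA matches the top strand at positions 36–45, 96–105.
The reverse primer's reverse complement is GCCTACC, matching at positions 148–154.
Each forward site pairs with the reverse site to give a product ending at position 154: sizes 119, 59 bp.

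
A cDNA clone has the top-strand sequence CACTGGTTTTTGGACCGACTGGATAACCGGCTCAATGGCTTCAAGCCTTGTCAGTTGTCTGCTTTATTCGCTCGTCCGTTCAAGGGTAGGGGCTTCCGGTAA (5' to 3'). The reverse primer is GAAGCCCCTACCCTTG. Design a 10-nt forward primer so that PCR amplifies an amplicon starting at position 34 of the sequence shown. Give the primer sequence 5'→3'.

The reverse primer's reverse complement CAAGGGTAGGGGCTTC matches the template at positions 81–96; the product starts at position 34.
The forward primer is identical to the top strand over positions 34–43: AATGGCTTCA.

5'-AATGGCTTCA-3'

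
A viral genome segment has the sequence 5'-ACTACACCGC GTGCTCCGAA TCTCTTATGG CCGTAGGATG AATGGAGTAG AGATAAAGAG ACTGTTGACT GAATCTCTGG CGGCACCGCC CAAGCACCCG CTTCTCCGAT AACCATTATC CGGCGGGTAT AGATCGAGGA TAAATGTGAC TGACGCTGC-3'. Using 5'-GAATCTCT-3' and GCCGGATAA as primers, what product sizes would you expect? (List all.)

107 bp, 54 bp

The forward primer GAATCTCT matches the top strand at positions 18–25, 71–78.
The reverse primer's reverse complement is TTATCCGGC, matching at positions 116–124.
Each forward site pairs with the reverse site to give a product ending at position 124: sizes 107, 54 bp.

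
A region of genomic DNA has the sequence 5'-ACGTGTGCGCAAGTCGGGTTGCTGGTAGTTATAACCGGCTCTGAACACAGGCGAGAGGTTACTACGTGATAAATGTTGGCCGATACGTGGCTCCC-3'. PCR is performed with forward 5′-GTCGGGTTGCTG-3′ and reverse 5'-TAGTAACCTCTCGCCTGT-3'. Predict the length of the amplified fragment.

52 bp

Scanning the template, GTCGGGTTGCTG occurs at positions 13–24; this primer anneals to the bottom strand there with its 3' end pointing downstream.
The reverse primer's reverse complement is ACAGGCGAGAGGTTACTA, which matches the template at positions 47–64.
Product length = (reverse-primer end) − (forward-primer start) + 1 = 64 − 13 + 1 = 52 bp.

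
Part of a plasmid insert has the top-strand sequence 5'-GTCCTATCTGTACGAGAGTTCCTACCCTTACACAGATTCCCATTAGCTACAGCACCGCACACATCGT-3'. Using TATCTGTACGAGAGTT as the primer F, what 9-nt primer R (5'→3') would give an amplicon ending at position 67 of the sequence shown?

The forward primer binds at positions 5–20; the product's 3' end on the top strand is position 67.
The reverse primer anneals to the top strand over positions 59–67, i.e. to ACACATCGT.
Its sequence written 5'→3' is the reverse complement: ACGATGTGT.

5'-ACGATGTGT-3'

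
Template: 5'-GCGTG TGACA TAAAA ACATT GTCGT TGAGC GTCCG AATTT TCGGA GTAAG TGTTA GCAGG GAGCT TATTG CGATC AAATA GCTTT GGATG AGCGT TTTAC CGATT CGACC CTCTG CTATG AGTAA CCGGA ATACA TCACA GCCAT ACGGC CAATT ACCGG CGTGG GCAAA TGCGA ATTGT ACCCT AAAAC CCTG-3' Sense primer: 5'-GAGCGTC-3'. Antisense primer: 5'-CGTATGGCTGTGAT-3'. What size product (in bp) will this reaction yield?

122 bp

Scanning the template, GAGCGTC occurs at positions 27–33; this primer anneals to the bottom strand there with its 3' end pointing downstream.
Taking the reverse complement of CGTATGGCTGTGAT gives ATCACAGCCATACG, found at positions 135–148 on the template; the primer anneals here to the top strand with its 3' end pointing upstream.
Product length = (reverse-primer end) − (forward-primer start) + 1 = 148 − 27 + 1 = 122 bp.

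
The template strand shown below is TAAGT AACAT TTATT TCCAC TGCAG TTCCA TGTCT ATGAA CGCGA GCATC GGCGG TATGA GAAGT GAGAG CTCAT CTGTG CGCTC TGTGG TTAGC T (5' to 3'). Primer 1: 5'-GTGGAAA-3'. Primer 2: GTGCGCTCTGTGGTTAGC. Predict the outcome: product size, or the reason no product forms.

No product — the primers' 3' ends point away from each other.

Primer 1 (GTGGAAA) has reverse complement TTTCCAC, which matches the top strand at positions 14–20; primer 1 anneals to the top strand there with its 3' end pointing upstream toward position 14.
Primer 2 (GTGCGCTCTGTGGTTAGC) matches the top strand directly at positions 78–95; it anneals to the bottom strand with its 3' end pointing downstream toward position 95.
The 3' ends diverge (primer 1 extends toward position 1, primer 2 toward position 96), so the primers never converge on a shared product.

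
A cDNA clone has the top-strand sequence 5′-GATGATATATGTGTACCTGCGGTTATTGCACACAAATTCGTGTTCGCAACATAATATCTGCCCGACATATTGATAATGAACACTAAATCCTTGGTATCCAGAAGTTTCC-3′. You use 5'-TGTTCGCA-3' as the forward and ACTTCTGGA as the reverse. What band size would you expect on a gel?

Scanning the template, TGTTCGCA occurs at positions 41–48; this primer anneals to the bottom strand there with its 3' end pointing downstream.
Reverse complement of the reverse primer: TCCAGAAGT. This occurs on the top strand at positions 97–105.
Product length = (reverse-primer end) − (forward-primer start) + 1 = 105 − 41 + 1 = 65 bp.

65 bp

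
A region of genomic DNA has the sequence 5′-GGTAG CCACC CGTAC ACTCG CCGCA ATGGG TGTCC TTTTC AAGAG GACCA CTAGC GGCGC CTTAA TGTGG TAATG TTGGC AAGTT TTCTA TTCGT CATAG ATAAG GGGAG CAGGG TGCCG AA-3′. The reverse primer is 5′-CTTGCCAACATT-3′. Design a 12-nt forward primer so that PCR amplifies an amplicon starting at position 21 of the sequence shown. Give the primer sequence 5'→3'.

5'-CCGCAATGGGTG-3'

The reverse primer's reverse complement AATGTTGGCAAG matches the template at positions 72–83; the product starts at position 21.
The forward primer is identical to the top strand over positions 21–32: CCGCAATGGGTG.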